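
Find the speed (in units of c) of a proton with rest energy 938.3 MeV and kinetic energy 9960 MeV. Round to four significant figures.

0.9963c

γ = 1 + K/(mc²) = 1 + 9960/938.3 = 11.615.
β = √(1 − 1/γ²) = √(1 − 0.00741245) = √0.99258755 = 0.9963.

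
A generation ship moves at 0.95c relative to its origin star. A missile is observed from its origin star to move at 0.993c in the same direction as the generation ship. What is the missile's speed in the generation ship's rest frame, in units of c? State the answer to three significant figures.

Transform to the generation ship's frame: u' = (u − v)/(1 − uv/c²).
u' = (0.993 − 0.95)/(1 − 0.993×0.95) = 0.043/0.05665 = 0.75905.
Speed in the generation ship's frame: 0.759c (in the same direction).

0.759c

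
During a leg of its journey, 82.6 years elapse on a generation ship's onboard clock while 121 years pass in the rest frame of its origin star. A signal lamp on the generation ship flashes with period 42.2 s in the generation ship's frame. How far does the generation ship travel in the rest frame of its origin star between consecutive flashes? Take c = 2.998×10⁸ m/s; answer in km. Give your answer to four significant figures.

From Δt = γΔτ: γ = 121/82.6 = 1.46489.
β = √(1 − 1/γ²) = 0.73075. Lab-frame period = γτ = 1.46489×42.2 s = 61.818 s. Distance = βc × γτ = 0.73075 × 2.998×10⁸ m/s × 61.818 s = 1.3543×10^10 m = 1.354×10^7 km.

1.354×10^7 km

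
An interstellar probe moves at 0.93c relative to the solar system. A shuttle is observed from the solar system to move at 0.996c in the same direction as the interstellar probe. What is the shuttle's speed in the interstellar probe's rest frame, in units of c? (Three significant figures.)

0.895c

Transform to the interstellar probe's frame: u' = (u − v)/(1 − uv/c²).
u' = (0.996 − 0.93)/(1 − 0.996×0.93) = 0.066/0.07372 = 0.89528.
Speed in the interstellar probe's frame: 0.895c (in the same direction).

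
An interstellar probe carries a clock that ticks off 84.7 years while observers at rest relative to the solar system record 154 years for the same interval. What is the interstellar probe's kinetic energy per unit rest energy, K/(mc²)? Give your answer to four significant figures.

γ = Δt/Δτ = 154/84.7 = 1.81818.
K/(mc²) = γ − 1 = 1.81818 − 1 = 0.8182.

0.8182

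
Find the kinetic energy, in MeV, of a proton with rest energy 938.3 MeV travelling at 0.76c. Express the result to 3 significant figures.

505 MeV

Lorentz factor: γ = (1 − 0.5776)^(−1/2) = 1.53864.
Kinetic energy: K = (γ − 1)mc² = (1.53864 − 1) × 938.3 MeV = 0.53864 × 938.3 = 505 MeV.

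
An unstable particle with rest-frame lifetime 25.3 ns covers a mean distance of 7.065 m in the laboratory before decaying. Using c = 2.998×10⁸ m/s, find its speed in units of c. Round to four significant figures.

0.6816c

Lab distance = (lab lifetime)·v = γτ·βc, so βγ = d/(cτ) = 7.065/(2.998×10⁸ × 2.530×10^-8) = 0.93145.
With βγ = 0.93145: γ² = 1 + (βγ)² = 1.867599, and β = (βγ)/γ = 0.93145/1.3666 = 0.6816.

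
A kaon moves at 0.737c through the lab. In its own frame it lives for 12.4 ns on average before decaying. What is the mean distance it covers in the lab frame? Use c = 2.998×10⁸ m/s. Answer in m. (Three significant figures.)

Lorentz factor: γ = (1 − 0.543169)^(−1/2) = 1.4795.
Lab-frame lifetime: Δt = γτ = 1.4795 × 12.4 ns = 18.346 ns.
Distance: d = vΔt = 0.737 × 2.998×10⁸ m/s × 1.8346×10^-8 s = 4.05 m.

4.05 m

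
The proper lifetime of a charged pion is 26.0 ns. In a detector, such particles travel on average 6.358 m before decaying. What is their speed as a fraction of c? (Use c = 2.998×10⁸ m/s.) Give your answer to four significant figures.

Let x = d/(cτ) = 6.358 m / (2.998×10⁸ m/s × 2.600×10^-8 s) = 0.81567. Since d = βγcτ, x = βγ = β/√(1−β²).
Solving: β² = x²/(1+x²) = 0.665318/1.665318 = 0.399514, so β = 0.6321.

0.6321c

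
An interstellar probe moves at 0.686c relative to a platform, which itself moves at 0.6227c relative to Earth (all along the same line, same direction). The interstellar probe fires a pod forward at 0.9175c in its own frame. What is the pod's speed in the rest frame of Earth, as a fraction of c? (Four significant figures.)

Apply u = (u'+v)/(1+u'v) twice. Pod in the platform frame: (0.9175+0.686)/(1+0.9175·0.686) = 1.6035/1.629405 = 0.9841c.
That velocity, transformed to the rest frame of Earth: (0.9841+0.6227)/(1+0.9841·0.6227) = 1.6068/1.61279907 = 0.99628c.

0.9963c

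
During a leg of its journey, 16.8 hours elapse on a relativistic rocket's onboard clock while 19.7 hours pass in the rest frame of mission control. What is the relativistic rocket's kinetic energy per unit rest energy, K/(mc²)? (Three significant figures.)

From Δt = γΔτ: γ = 19.7/16.8 = 1.17262.
K/(mc²) = γ − 1 = 1.17262 − 1 = 0.173.

0.173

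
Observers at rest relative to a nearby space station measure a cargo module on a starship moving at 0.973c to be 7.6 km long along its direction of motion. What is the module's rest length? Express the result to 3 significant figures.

γ = 1/√(1 − β²) = 1/√(1 − 0.946729) = 1/√0.053271 = 1/0.230805 = 4.3327.
Proper length: L₀ = γ·L = 4.3327 × 7.6 = 32.9 km.

32.9 km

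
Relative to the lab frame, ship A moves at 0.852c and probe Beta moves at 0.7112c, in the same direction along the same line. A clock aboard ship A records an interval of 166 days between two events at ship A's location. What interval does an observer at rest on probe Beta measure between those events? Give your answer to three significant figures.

Transform ship A's velocity into probe Beta's frame: (0.852 − 0.7112)/(1 − 0.852·0.7112) = 0.1408/0.3940576, so the relative speed is 0.35731c.
γ for this relative speed: γ = 1/√(1 − 0.12767) = 1.0707.
The clock on ship A records proper time, so probe Beta measures Δt = γΔτ = 1.0707 × 166 = 178 days.

178 days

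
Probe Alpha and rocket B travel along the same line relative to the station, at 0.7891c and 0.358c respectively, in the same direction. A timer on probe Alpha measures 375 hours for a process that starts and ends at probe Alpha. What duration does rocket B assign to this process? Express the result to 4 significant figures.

Speed of probe Alpha in rocket B's frame: u = (v_A − v_B)/(1 − v_A v_B/c²) = (0.7891 − 0.358)/(1 − 0.7891×0.358) = 0.4311/0.7175022 = 0.60083; |u| = 0.60083c.
γ for this relative speed: γ = 1/√(1 − 0.360997) = 1.251.
The clock on probe Alpha records proper time, so rocket B measures Δt = γΔτ = 1.251 × 375 = 469.1 hours.

469.1 hours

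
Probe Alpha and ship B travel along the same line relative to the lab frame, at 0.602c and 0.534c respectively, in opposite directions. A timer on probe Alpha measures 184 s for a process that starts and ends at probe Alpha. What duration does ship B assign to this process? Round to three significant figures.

The velocity of probe Alpha relative to ship B is (0.602 + 0.534)c / (1 + 0.602×0.534) = 0.85965c; relative speed 0.85965c.
At |u| = 0.85965c, γ = (1 − 0.738998)^(−1/2) = 1.9574.
Probe Alpha's interval is proper; time dilation gives Δt_B = γΔτ = 1.9574 × 184 s = 360 s.

360 s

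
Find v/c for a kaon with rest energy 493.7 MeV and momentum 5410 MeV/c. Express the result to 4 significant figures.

pc/(mc²) = 5410/493.7 = 10.958 = βγ = β/√(1−β²).
So β² = x²/(1 + x²) with x = 10.958: x² = 120.078, β² = 120.078/121.078 = 0.991741, β = 0.9959.

0.9959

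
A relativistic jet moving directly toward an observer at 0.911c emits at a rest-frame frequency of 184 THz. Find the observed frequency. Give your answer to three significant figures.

Relativistic Doppler (source moving toward): f_obs = f_src · √((1+β)/(1−β)).
With β = 0.911: factor = √(1.911/0.089) = 4.6338.
f_obs = 184 × 4.6338 = 853 THz.

853 THz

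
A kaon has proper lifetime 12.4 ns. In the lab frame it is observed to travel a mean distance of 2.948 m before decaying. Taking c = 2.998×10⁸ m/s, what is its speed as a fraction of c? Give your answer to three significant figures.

0.621c

d = βγcτ ⇒ βγ = d/(cτ) = 2.948 m / (3.71752 m) = 0.793.
β = (βγ)/√(1+(βγ)²) = 0.793/√1.628849 = 0.621.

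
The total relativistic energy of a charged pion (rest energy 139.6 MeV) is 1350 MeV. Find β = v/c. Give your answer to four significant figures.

Total energy E = γmc² gives γ = 1350/139.6 = 9.6705.
Hence β = √(1 − 1/γ²) = √(1 − 0.0106931) = √0.9893069 = 0.9946.

0.9946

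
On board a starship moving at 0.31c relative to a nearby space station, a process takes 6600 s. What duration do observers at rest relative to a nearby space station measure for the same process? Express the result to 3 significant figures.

6940 s

Lorentz factor: γ = (1 − 0.0961)^(−1/2) = 1.0518.
The onboard clock measures proper time, so the interval in the rest frame of a nearby space station is dilated: Δt = γ·Δτ = 1.0518 × 6600 s = 6940 s.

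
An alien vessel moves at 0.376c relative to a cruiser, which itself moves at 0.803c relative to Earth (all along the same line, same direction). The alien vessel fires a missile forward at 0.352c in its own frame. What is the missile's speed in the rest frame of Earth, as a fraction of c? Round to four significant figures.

0.9536c

Compose velocities in two stages. Stage 1 (into S'): u₁ = (0.352+0.376)/(1+0.352×0.376) = 0.64291.
Stage 2 (into S): u = (0.64291+0.803)/(1+0.64291×0.803) = 0.95361, so the speed is 0.9536c.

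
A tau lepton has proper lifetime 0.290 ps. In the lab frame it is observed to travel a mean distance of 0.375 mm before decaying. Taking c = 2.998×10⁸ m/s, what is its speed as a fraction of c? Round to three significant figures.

0.974c

Let x = d/(cτ) = 3.750×10^-4 m / (2.998×10⁸ m/s × 2.900×10^-13 s) = 4.3132. Since d = βγcτ, x = βγ = β/√(1−β²).
Solving: β² = x²/(1+x²) = 18.6037/19.6037 = 0.948989, so β = 0.974.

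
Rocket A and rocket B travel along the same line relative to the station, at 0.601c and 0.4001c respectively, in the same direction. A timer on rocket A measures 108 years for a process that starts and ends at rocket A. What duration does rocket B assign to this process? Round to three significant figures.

112 years

The velocity of rocket A relative to rocket B is (0.601 − 0.4001)c / (1 − 0.601×0.4001) = 0.2645c; relative speed 0.2645c.
γ for this relative speed: γ = 1/√(1 − 0.0699603) = 1.0369.
Rocket A's interval is proper; time dilation gives Δt_B = γΔτ = 1.0369 × 108 years = 112 years.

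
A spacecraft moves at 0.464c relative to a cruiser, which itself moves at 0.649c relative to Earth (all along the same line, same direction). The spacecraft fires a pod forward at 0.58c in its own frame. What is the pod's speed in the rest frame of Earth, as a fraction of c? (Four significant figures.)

First combine the pod and spacecraft (S''→S'): u₁ = (0.58 + 0.464)/(1 + 0.58×0.464) = 1.044/1.26912 = 0.82262.
Then combine with the cruiser (S'→S): u = (0.82262 + 0.649)/(1 + 0.82262×0.649) = 1.47162/1.53388038 = 0.95941.

0.9594c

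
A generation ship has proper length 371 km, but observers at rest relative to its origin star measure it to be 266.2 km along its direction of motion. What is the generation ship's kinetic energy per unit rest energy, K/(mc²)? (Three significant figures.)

0.394

Length contraction gives γ = L₀/L = 371/266.2 = 1.39369.
Since K = (γ−1)mc², K/(mc²) = 1.39369 − 1 = 0.394.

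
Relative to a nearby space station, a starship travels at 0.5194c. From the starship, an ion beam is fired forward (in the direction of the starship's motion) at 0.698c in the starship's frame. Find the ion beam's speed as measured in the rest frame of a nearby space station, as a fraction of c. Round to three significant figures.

0.893c

In units of c, u = (u' + v)/(1 + u'v) with u' = 0.698 and v = 0.5194.
Numerator: 0.698 + 0.5194 = 1.2174. Denominator: 1 + (0.698)(0.5194) = 1.3625412.
u = 1.2174/1.3625412 = 0.89348, so the speed is 0.893c.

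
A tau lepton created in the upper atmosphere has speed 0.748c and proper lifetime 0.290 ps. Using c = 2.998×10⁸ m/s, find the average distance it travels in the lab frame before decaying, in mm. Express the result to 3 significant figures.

0.0980 mm

γ = 1/√(1 − β²) = 1/√(1 − 0.559504) = 1/√0.440496 = 1/0.663699 = 1.5067.
Lab-frame lifetime: Δt = γτ = 1.5067 × 0.290 ps = 0.43694 ps.
Distance: d = vΔt = 0.748 × 2.998×10⁸ m/s × 4.3694×10^-13 s = 9.80×10^-5 m = 0.0980 mm.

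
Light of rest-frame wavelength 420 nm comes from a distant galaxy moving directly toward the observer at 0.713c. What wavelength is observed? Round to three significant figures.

Relativistic Doppler for wavelength: λ_obs = λ_src · √((1−β)/(1+β)).
With β = 0.713: factor = √(0.287/1.713) = 0.40932.
λ_obs = 420 × 0.40932 = 172 nm.

172 nm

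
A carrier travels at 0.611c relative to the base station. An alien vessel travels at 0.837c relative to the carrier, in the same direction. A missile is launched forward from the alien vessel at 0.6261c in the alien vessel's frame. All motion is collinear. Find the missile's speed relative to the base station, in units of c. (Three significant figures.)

0.990c

Compose velocities in two stages. Stage 1 (into S'): u₁ = (0.6261+0.837)/(1+0.6261×0.837) = 0.96001.
Stage 2 (into S): u = (0.96001+0.611)/(1+0.96001×0.611) = 0.9902, so the speed is 0.990c.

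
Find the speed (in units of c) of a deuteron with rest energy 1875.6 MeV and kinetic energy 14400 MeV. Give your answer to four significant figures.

0.9933c

γ = 1 + K/(mc²) = 1 + 14400/1875.6 = 8.6775.
β = √(1 − 1/γ²) = √(1 − 0.0132804) = √0.9867196 = 0.9933.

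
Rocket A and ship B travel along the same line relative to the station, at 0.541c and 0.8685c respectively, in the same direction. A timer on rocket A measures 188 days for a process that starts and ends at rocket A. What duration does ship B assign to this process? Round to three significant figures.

Transform rocket A's velocity into ship B's frame: (0.541 − 0.8685)/(1 − 0.541·0.8685) = −0.3275/0.5301415, so the relative speed is 0.61776c.
γ for this relative speed: γ = 1/√(1 − 0.381627) = 1.2717.
The clock on rocket A records proper time, so ship B measures Δt = γΔτ = 1.2717 × 188 = 239 days.

239 days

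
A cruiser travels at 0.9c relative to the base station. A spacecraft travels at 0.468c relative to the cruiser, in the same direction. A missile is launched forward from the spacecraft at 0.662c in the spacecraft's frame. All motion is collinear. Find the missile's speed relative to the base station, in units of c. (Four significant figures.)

0.9923c

Apply u = (u'+v)/(1+u'v) twice. Missile in the cruiser frame: (0.662+0.468)/(1+0.662·0.468) = 1.13/1.309816 = 0.86272c.
That velocity, transformed to the rest frame of the base station: (0.86272+0.9)/(1+0.86272·0.9) = 1.76272/1.776448 = 0.99227c.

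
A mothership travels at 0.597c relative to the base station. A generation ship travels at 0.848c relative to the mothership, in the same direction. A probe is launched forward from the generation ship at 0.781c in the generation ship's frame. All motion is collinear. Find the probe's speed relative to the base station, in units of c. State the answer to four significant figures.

0.9949c

Apply u = (u'+v)/(1+u'v) twice. Probe in the mothership frame: (0.781+0.848)/(1+0.781·0.848) = 1.629/1.662288 = 0.97997c.
That velocity, transformed to the rest frame of the base station: (0.97997+0.597)/(1+0.97997·0.597) = 1.57697/1.58504209 = 0.99491c.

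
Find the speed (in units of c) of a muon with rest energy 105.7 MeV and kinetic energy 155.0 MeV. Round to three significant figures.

γ = 1 + K/(mc²) = 1 + 155.0/105.7 = 2.4664.
β = √(1 − 1/γ²) = √(1 − 0.164389) = √0.835611 = 0.914.

0.914c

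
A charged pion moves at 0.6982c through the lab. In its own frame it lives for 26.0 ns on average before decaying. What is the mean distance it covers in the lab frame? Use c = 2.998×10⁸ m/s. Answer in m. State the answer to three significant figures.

γ = 1/√(1 − β²) = 1/√(1 − 0.48748324) = 1/√0.51251676 = 1/0.715903 = 1.3968.
Lab-frame lifetime: Δt = γτ = 1.3968 × 26.0 ns = 36.317 ns.
Distance: d = vΔt = 0.6982 × 2.998×10⁸ m/s × 3.6317×10^-8 s = 7.60 m.

7.60 m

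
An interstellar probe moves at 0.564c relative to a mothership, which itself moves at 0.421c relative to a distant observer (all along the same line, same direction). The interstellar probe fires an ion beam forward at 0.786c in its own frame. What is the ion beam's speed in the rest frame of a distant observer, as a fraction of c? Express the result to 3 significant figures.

Apply u = (u'+v)/(1+u'v) twice. Ion beam in the mothership frame: (0.786+0.564)/(1+0.786·0.564) = 1.35/1.443304 = 0.93535c.
That velocity, transformed to the rest frame of a distant observer: (0.93535+0.421)/(1+0.93535·0.421) = 1.35635/1.39378235 = 0.97314c.

0.973c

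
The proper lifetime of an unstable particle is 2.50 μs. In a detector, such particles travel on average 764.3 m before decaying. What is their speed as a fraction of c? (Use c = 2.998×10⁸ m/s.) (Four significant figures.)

0.7140c

Lab distance = (lab lifetime)·v = γτ·βc, so βγ = d/(cτ) = 764.3/(2.998×10⁸ × 2.500×10^-6) = 1.0197.
With βγ = 1.0197: γ² = 1 + (βγ)² = 2.03979, and β = (βγ)/γ = 1.0197/1.42821 = 0.7140.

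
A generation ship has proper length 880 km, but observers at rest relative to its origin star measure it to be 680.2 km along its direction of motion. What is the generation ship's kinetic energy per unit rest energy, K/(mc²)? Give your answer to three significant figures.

From L = L₀/γ: γ = 880/680.2 = 1.29374.
Since K = (γ−1)mc², K/(mc²) = 1.29374 − 1 = 0.294.

0.294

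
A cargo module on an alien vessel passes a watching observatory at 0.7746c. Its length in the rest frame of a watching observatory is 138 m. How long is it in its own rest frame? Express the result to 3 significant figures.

218 m

With β = 0.7746, γ = 1/√(1 − 0.7746²) = 1/√0.39999484 = 1.5811.
Proper length: L₀ = γ·L = 1.5811 × 138 = 218 m.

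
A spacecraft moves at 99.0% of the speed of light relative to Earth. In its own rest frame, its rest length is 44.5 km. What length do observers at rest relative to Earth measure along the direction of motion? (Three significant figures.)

6.28 km

Lorentz factor: γ = (1 − 0.9801)^(−1/2) = 7.0888.
Length contraction: L = L₀/γ = 44.5/7.0888 = 6.28 km.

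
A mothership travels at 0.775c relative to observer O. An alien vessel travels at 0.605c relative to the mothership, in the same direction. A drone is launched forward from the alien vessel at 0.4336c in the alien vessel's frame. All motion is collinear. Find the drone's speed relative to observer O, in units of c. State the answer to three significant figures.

0.976c

Compose velocities in two stages. Stage 1 (into S'): u₁ = (0.4336+0.605)/(1+0.4336×0.605) = 0.82277.
Stage 2 (into S): u = (0.82277+0.775)/(1+0.82277×0.775) = 0.97565, so the speed is 0.976c.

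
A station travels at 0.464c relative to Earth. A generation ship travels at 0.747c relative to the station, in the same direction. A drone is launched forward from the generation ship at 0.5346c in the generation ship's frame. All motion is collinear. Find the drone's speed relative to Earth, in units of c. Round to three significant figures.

0.968c

Apply u = (u'+v)/(1+u'v) twice. Drone in the station frame: (0.5346+0.747)/(1+0.5346·0.747) = 1.2816/1.3993462 = 0.91586c.
That velocity, transformed to the rest frame of Earth: (0.91586+0.464)/(1+0.91586·0.464) = 1.37986/1.42495904 = 0.96835c.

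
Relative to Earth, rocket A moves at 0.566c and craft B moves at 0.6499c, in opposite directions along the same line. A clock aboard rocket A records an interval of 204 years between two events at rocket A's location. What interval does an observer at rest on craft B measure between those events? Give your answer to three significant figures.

445 years

Transform rocket A's velocity into craft B's frame: (0.566 + 0.6499)/(1 + 0.566·0.6499) = 1.2159/1.3678434, so the relative speed is 0.88892c.
At |u| = 0.88892c, γ = (1 − 0.790179)^(−1/2) = 2.1831.
The clock on rocket A records proper time, so craft B measures Δt = γΔτ = 2.1831 × 204 = 445 years.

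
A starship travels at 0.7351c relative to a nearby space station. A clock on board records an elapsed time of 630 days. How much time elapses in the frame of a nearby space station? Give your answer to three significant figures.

β² = 0.54037201, so γ = 1/√0.45962799 = 1.475.
Time dilation: Δt = γ·Δτ = 1.475 × 630 = 929 days.

929 days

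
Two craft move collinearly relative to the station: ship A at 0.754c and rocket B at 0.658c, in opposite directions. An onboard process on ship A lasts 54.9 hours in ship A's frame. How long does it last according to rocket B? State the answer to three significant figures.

166 hours

The velocity of ship A relative to rocket B is (0.754 + 0.658)c / (1 + 0.754×0.658) = 0.94377c; relative speed 0.94377c.
At |u| = 0.94377c, γ = (1 − 0.890702)^(−1/2) = 3.0248.
The clock on ship A records proper time, so rocket B measures Δt = γΔτ = 3.0248 × 54.9 = 166 hours.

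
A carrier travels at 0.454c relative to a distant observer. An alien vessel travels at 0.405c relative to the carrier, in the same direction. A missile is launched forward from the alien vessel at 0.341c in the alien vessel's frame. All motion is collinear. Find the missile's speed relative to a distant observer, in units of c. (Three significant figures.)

0.855c

First combine the missile and alien vessel (S''→S'): u₁ = (0.341 + 0.405)/(1 + 0.341×0.405) = 0.746/1.138105 = 0.65548.
Then combine with the carrier (S'→S): u = (0.65548 + 0.454)/(1 + 0.65548×0.454) = 1.10948/1.29758792 = 0.85503.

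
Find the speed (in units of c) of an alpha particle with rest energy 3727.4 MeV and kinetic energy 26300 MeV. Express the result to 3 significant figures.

γ = 1 + K/(mc²) = 1 + 26300/3727.4 = 8.0559.
β = √(1 − 1/γ²) = √(1 − 0.0154089) = √0.9845911 = 0.992.

0.992c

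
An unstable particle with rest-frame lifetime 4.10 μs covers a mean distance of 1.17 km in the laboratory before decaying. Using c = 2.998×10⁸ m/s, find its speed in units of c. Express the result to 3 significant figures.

0.689c

Let x = d/(cτ) = 1170 m / (2.998×10⁸ m/s × 4.100×10^-6 s) = 0.95185. Since d = βγcτ, x = βγ = β/√(1−β²).
Solving: β² = x²/(1+x²) = 0.906018/1.906018 = 0.475346, so β = 0.689.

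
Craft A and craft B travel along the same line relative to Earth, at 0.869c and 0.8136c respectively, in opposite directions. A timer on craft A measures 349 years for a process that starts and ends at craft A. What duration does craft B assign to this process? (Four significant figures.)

2071 years

The velocity of craft A relative to craft B is (0.869 + 0.8136)c / (1 + 0.869×0.8136) = 0.9857c; relative speed 0.9857c.
At |u| = 0.9857c, γ = (1 − 0.971604)^(−1/2) = 5.9343.
Craft A's interval is proper; time dilation gives Δt_B = γΔτ = 5.9343 × 349 years = 2071 years.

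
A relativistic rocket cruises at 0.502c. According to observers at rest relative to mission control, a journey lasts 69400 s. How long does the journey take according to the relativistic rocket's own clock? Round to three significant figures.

60000 s

With β = 0.502, γ = 1/√(1 − 0.502²) = 1/√0.747996 = 1.1562.
The relativistic rocket's clock runs slow as seen from mission control, so Δτ = Δt/γ = 69400/1.1562 = 60000 s.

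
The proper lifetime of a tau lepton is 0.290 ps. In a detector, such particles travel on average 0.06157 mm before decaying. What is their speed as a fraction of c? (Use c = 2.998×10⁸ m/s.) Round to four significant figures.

0.5779c

Lab distance = (lab lifetime)·v = γτ·βc, so βγ = d/(cτ) = 6.157×10^-5/(2.998×10⁸ × 2.900×10^-13) = 0.70817.
With βγ = 0.70817: γ² = 1 + (βγ)² = 1.501505, and β = (βγ)/γ = 0.70817/1.22536 = 0.5779.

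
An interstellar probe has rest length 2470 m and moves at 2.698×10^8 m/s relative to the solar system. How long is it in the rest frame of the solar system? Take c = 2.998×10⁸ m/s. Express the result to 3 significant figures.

β = v/c = (2.698×10^8 m/s)/(2.998×10⁸ m/s) = 0.899933.
Lorentz factor: γ = (1 − 0.8098794)^(−1/2) = 2.2934.
Length contraction: L = L₀/γ = 2470/2.2934 = 1080 m.

1080 m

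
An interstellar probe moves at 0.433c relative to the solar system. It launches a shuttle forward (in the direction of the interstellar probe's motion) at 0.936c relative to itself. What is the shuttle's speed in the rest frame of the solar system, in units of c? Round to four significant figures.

Relativistic velocity addition: u = (u' + v)/(1 + u'v/c²), with u' = 0.936c and v = 0.433c.
Numerator: 0.936 + 0.433 = 1.369. Denominator: 1 + (0.936)(0.433) = 1.405288.
u = 1.369/1.405288 = 0.97418, so the speed is 0.9742c.

0.9742c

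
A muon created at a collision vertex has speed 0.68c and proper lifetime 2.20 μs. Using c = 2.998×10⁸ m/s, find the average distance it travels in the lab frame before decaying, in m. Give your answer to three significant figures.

612 m

Lorentz factor: γ = (1 − 0.4624)^(−1/2) = 1.3639.
Lab-frame lifetime: Δt = γτ = 1.3639 × 2.20 μs = 3.0006 μs.
Distance: d = vΔt = 0.68 × 2.998×10⁸ m/s × 3.0006×10^-6 s = 612 m.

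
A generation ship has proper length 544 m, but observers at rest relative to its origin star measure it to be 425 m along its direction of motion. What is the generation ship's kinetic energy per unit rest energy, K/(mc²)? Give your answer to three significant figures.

0.280

From L = L₀/γ: γ = 544/425 = 1.28.
Since K = (γ−1)mc², K/(mc²) = 1.28 − 1 = 0.280.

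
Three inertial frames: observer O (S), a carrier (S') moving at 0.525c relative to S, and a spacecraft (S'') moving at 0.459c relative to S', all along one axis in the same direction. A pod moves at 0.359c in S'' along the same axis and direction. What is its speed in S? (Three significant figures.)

0.897c

Compose velocities in two stages. Stage 1 (into S'): u₁ = (0.359+0.459)/(1+0.359×0.459) = 0.70228.
Stage 2 (into S): u = (0.70228+0.525)/(1+0.70228×0.525) = 0.89668, so the speed is 0.897c.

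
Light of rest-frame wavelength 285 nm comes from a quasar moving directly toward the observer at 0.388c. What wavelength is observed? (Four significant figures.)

189.2 nm

Relativistic Doppler for wavelength: λ_obs = λ_src · √((1−β)/(1+β)).
With β = 0.388: factor = √(0.612/1.388) = 0.66402.
λ_obs = 285 × 0.66402 = 189.2 nm.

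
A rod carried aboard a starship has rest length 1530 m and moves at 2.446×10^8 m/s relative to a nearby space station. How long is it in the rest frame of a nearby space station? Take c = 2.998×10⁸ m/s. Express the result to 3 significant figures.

β = v/c = (2.446×10^8 m/s)/(2.998×10⁸ m/s) = 0.815877.
γ = 1/√(1 − β²) = 1/√(1 − 0.6656553) = 1/√0.3343447 = 1/0.578225 = 1.7294.
Along the direction of motion the measured length is L₀/γ = 1530/1.7294 = 885 m.

885 m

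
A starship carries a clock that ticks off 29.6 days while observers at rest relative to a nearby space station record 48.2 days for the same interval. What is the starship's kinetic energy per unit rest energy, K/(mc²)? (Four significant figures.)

From Δt = γΔτ: γ = 48.2/29.6 = 1.62838.
K/(mc²) = γ − 1 = 1.62838 − 1 = 0.6284.

0.6284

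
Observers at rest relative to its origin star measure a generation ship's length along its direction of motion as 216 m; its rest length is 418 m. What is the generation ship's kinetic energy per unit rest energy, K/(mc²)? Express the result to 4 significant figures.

0.9352

Length contraction gives γ = L₀/L = 418/216 = 1.93519.
Since K = (γ−1)mc², K/(mc²) = 1.93519 − 1 = 0.9352.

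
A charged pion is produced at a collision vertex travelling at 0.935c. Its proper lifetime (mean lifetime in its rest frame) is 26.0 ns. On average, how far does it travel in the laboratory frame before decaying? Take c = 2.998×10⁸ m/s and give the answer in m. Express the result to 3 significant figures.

With β = 0.935, γ = 1/√(1 − 0.935²) = 1/√0.125775 = 2.8197.
Lab-frame lifetime: Δt = γτ = 2.8197 × 26.0 ns = 73.312 ns.
Distance: d = vΔt = 0.935 × 2.998×10⁸ m/s × 7.3312×10^-8 s = 20.6 m.

20.6 m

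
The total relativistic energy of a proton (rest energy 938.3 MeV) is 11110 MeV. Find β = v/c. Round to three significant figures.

Total energy E = γmc² gives γ = 11110/938.3 = 11.841.
Hence β = √(1 − 1/γ²) = √(1 − 0.0071322) = √0.9928678 = 0.996.

0.996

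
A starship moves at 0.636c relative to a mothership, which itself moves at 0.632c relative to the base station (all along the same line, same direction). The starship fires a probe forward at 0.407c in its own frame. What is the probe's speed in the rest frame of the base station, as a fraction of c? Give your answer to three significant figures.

0.959c

Apply u = (u'+v)/(1+u'v) twice. Probe in the mothership frame: (0.407+0.636)/(1+0.407·0.636) = 1.043/1.258852 = 0.82853c.
That velocity, transformed to the rest frame of the base station: (0.82853+0.632)/(1+0.82853·0.632) = 1.46053/1.52363096 = 0.95859c.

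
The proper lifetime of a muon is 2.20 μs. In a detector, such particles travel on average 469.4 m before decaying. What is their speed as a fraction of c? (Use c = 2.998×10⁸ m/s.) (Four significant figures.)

Let x = d/(cτ) = 469.4 m / (2.998×10⁸ m/s × 2.200×10^-6 s) = 0.71169. Since d = βγcτ, x = βγ = β/√(1−β²).
Solving: β² = x²/(1+x²) = 0.506503/1.506503 = 0.336211, so β = 0.5798.

0.5798c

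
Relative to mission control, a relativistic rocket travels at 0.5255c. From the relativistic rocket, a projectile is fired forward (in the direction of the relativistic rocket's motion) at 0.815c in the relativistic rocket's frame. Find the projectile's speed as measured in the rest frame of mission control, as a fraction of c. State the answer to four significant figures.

In units of c, u = (u' + v)/(1 + u'v) with u' = 0.815 and v = 0.5255.
Numerator: 0.815 + 0.5255 = 1.3405. Denominator: 1 + (0.815)(0.5255) = 1.4282825.
u = 1.3405/1.4282825 = 0.93854, so the speed is 0.9385c.

0.9385c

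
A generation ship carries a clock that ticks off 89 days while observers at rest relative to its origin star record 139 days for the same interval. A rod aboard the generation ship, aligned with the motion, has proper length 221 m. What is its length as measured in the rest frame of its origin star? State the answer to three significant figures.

From Δt = γΔτ: γ = 139/89 = 1.5618.
L = L₀/γ = 221/1.5618 = 142 m.

142 m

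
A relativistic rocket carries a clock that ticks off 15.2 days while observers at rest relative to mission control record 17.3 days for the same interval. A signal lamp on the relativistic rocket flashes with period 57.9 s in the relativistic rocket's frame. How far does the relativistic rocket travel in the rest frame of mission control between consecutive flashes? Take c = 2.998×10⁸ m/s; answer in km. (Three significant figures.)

9.43×10^6 km

From Δt = γΔτ: γ = 17.3/15.2 = 1.13816.
β = √(1 − 1/γ²) = 0.47754. Lab-frame period = γτ = 1.13816×57.9 s = 65.899 s. Distance = βc × γτ = 0.47754 × 2.998×10⁸ m/s × 65.899 s = 9.4345×10^9 m = 9.43×10^6 km.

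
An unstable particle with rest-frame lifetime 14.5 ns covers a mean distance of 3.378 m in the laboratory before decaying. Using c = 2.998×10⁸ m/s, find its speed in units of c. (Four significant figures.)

Lab distance = (lab lifetime)·v = γτ·βc, so βγ = d/(cτ) = 3.378/(2.998×10⁸ × 1.450×10^-8) = 0.77707.
With βγ = 0.77707: γ² = 1 + (βγ)² = 1.603838, and β = (βγ)/γ = 0.77707/1.26643 = 0.6136.

0.6136c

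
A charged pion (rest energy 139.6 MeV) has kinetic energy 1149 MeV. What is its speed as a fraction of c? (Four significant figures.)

0.9941c

γ = 1 + K/(mc²) = 1 + 1149/139.6 = 9.2307.
β = √(1 − 1/γ²) = √(1 − 0.0117363) = √0.9882637 = 0.9941.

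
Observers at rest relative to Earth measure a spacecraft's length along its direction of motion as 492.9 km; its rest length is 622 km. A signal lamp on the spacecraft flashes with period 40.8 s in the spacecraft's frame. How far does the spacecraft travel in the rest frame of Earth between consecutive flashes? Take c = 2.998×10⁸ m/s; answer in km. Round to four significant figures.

9.415×10^6 km

From L = L₀/γ: γ = 622/492.9 = 1.26192.
β = √(1 − 1/γ²) = 0.60995. Lab-frame period = γτ = 1.26192×40.8 s = 51.486 s. Distance = βc × γτ = 0.60995 × 2.998×10⁸ m/s × 51.486 s = 9.4149×10^9 m = 9.415×10^6 km.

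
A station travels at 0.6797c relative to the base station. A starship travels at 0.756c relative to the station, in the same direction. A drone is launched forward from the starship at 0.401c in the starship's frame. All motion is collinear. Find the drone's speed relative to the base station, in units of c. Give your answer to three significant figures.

0.978c

First combine the drone and starship (S''→S'): u₁ = (0.401 + 0.756)/(1 + 0.401×0.756) = 1.157/1.303156 = 0.88784.
Then combine with the station (S'→S): u = (0.88784 + 0.6797)/(1 + 0.88784×0.6797) = 1.56754/1.603464848 = 0.9776.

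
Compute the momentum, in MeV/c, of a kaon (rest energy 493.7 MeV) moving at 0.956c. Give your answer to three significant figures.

1610 MeV/c

γ = 1/√(1 − β²) = 1/√(1 − 0.913936) = 1/√0.086064 = 1/0.293367 = 3.4087.
Momentum: p = γβ·mc = 3.4087 × 0.956 × 493.7 MeV/c = 1610 MeV/c.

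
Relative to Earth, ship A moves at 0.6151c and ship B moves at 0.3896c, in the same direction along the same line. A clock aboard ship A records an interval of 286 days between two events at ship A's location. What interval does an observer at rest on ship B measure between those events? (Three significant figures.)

299 days

The velocity of ship A relative to ship B is (0.6151 − 0.3896)c / (1 − 0.6151×0.3896) = 0.29657c; relative speed 0.29657c.
γ for this relative speed: γ = 1/√(1 − 0.0879538) = 1.0471.
Ship A's interval is proper; time dilation gives Δt_B = γΔτ = 1.0471 × 286 days = 299 days.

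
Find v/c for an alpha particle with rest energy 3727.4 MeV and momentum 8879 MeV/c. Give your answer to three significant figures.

0.922

pc/(mc²) = 8879/3727.4 = 2.3821 = βγ = β/√(1−β²).
So β² = x²/(1 + x²) with x = 2.3821: x² = 5.6744, β² = 5.6744/6.6744 = 0.850174, β = 0.922.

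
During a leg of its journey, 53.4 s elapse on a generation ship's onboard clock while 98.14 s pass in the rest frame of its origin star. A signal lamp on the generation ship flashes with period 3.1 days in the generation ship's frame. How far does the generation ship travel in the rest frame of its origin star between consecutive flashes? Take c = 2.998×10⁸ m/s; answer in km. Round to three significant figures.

1.24×10^11 km

From Δt = γΔτ: γ = 98.14/53.4 = 1.83783.
β = √(1 − 1/γ²) = 0.83901. Lab-frame period = γτ = 1.83783×3.1 days = 5.6973 days. Distance = βc × γτ = 0.83901 × 2.998×10⁸ m/s × 492246.72 s = 1.2382×10^14 m = 1.24×10^11 km.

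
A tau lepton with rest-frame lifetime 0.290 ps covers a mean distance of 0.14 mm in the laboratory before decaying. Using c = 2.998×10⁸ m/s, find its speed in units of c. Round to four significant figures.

d = βγcτ ⇒ βγ = d/(cτ) = 1.400×10^-4 m / (8.6942×10^-5 m) = 1.6103.
β = (βγ)/√(1+(βγ)²) = 1.6103/√3.59307 = 0.8495.

0.8495c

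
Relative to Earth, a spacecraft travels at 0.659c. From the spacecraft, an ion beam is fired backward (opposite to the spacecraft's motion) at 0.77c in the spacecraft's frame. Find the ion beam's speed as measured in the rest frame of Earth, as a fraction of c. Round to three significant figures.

Relativistic velocity addition: u = (u' + v)/(1 + u'v/c²), with u' = −0.77c and v = 0.659c.
Numerator: −0.77 + 0.659 = −0.111. Denominator: 1 + (−0.77)(0.659) = 0.49257.
u = −0.111/0.49257 = −0.22535, so the speed is 0.225c.

0.225c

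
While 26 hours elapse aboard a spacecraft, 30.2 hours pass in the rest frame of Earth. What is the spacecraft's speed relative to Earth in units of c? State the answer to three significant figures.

γ = Δt/Δτ = 30.2/26 = 1.1615.
β = √(1 − 1/γ²) = √(1 − 0.741245) = √0.258755 = 0.509.

0.509c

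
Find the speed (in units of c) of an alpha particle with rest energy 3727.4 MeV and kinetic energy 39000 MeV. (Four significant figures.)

0.9962c

K = (γ−1)mc², so γ = 1 + 39000/3727.4 = 11.463.
Then v/c = √(1 − γ⁻²) = √(1 − 0.00761033) = √0.99238967 = 0.9962.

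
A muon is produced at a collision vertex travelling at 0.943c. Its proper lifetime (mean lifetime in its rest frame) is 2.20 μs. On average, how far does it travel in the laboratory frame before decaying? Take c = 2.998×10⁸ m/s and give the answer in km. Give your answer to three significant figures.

γ = 1/√(1 − β²) = 1/√(1 − 0.889249) = 1/√0.110751 = 1/0.332793 = 3.0049.
Lab-frame lifetime: Δt = γτ = 3.0049 × 2.20 μs = 6.6108 μs.
Distance: d = vΔt = 0.943 × 2.998×10⁸ m/s × 6.6108×10^-6 s = 1870 m = 1.87 km.

1.87 km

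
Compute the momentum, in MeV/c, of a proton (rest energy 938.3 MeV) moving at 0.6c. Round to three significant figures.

With β = 0.6, γ = 1/√(1 − 0.6²) = 1/√0.64 = 1.25.
Momentum: p = γβ·mc = 1.25 × 0.6 × 938.3 MeV/c = 704 MeV/c.

704 MeV/c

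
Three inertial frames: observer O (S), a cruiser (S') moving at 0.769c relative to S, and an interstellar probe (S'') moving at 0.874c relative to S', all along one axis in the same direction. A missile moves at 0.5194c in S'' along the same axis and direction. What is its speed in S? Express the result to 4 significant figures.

0.9945c

Compose velocities in two stages. Stage 1 (into S'): u₁ = (0.5194+0.874)/(1+0.5194×0.874) = 0.95835.
Stage 2 (into S): u = (0.95835+0.769)/(1+0.95835×0.769) = 0.99446, so the speed is 0.9945c.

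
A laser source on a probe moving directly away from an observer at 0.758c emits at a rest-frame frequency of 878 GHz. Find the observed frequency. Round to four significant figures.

325.8 GHz

Relativistic Doppler (source moving away): f_obs = f_src · √((1−β)/(1+β)).
With β = 0.758: factor = √(0.242/1.758) = 0.37102.
f_obs = 878 × 0.37102 = 325.8 GHz.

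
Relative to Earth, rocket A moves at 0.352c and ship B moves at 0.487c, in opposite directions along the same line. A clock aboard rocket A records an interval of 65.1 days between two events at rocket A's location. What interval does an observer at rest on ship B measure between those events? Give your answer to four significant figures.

The velocity of rocket A relative to ship B is (0.352 + 0.487)c / (1 + 0.352×0.487) = 0.71622c; relative speed 0.71622c.
γ for this relative speed: γ = 1/√(1 − 0.512971) = 1.4329.
Rocket A's interval is proper; time dilation gives Δt_B = γΔτ = 1.4329 × 65.1 days = 93.28 days.

93.28 days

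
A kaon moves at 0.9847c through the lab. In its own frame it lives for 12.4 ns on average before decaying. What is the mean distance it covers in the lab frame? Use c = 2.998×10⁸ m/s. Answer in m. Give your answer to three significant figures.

21.0 m

With β = 0.9847, γ = 1/√(1 − 0.9847²) = 1/√0.03036591 = 5.7386.
Lab-frame lifetime: Δt = γτ = 5.7386 × 12.4 ns = 71.159 ns.
Distance: d = vΔt = 0.9847 × 2.998×10⁸ m/s × 7.1159×10^-8 s = 21.0 m.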